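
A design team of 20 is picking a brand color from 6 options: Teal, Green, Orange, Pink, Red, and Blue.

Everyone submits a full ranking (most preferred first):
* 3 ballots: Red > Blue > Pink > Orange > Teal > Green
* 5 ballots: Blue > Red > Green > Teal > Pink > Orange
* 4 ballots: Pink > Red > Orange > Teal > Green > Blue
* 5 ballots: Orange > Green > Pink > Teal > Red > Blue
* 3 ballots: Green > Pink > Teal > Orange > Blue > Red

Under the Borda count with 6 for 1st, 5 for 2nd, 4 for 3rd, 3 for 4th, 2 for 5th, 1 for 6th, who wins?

Teal: 3×2 + 5×3 + 4×3 + 5×3 + 3×4 = 60
Green: 3×1 + 5×4 + 4×2 + 5×5 + 3×6 = 74
Orange: 3×3 + 5×1 + 4×4 + 5×6 + 3×3 = 69
Pink: 3×4 + 5×2 + 4×6 + 5×4 + 3×5 = 81
Red: 3×6 + 5×5 + 4×5 + 5×2 + 3×1 = 76
Blue: 3×5 + 5×6 + 4×1 + 5×1 + 3×2 = 60

Pink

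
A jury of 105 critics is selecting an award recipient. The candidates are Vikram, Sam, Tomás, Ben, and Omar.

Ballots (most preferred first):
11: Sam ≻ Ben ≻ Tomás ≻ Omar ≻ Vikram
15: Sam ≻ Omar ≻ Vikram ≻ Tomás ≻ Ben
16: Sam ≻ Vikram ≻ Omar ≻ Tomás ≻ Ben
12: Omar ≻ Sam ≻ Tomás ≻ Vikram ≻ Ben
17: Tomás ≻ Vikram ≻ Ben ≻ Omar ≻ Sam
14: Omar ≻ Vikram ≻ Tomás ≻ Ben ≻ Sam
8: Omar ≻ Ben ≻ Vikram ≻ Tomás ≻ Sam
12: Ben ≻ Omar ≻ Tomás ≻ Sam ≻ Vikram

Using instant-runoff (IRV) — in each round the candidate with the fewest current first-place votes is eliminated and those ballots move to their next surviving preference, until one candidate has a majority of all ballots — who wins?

Round 1: Vikram 0, Sam 42, Tomás 17, Ben 12, Omar 34. Vikram eliminated.
Round 2: Sam 42, Tomás 17, Ben 12, Omar 34. Ben eliminated.
Round 3: Sam 42, Tomás 17, Omar 46. Tomás eliminated.
Round 4: Sam 42, Omar 63. Omar has a majority (≥53).

Omar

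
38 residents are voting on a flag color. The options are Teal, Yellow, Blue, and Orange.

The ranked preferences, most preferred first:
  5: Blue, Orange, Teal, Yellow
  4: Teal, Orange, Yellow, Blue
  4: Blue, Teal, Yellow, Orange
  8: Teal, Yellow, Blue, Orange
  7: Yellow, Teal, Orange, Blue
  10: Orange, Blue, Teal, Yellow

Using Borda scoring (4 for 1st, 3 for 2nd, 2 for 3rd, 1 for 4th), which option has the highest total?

Teal

Teal: 5×2 + 4×4 + 4×3 + 8×4 + 7×3 + 10×2 = 111
Yellow: 5×1 + 4×2 + 4×2 + 8×3 + 7×4 + 10×1 = 83
Blue: 5×4 + 4×1 + 4×4 + 8×2 + 7×1 + 10×3 = 93
Orange: 5×3 + 4×3 + 4×1 + 8×1 + 7×2 + 10×4 = 93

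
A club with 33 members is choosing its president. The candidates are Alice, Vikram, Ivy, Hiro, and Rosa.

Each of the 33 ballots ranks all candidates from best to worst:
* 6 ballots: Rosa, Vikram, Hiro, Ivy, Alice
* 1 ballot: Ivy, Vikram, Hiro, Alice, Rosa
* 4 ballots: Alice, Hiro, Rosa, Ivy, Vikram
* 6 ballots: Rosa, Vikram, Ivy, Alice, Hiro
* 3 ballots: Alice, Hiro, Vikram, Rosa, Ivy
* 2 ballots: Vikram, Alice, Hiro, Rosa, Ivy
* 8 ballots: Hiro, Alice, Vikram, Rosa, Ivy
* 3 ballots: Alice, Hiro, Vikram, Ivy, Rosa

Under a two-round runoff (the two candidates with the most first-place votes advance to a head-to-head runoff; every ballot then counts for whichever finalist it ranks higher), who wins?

Round 1 first-place votes: Alice 10, Vikram 2, Ivy 1, Hiro 8, Rosa 12. Rosa and Alice advance.
Runoff: Rosa is ranked above Alice on 12 ballots, Alice above Rosa on 21.

Alice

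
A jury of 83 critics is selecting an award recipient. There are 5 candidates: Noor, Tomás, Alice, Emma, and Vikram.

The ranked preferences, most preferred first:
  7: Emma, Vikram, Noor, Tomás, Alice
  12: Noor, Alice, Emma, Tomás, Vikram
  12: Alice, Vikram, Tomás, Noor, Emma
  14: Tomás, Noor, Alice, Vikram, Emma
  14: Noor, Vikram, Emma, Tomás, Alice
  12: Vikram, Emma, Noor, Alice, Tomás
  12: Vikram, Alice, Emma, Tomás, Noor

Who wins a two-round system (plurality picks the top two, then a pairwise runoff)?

Round 1 first-place votes: Noor 26, Tomás 14, Alice 12, Emma 7, Vikram 24. Noor and Vikram advance.
Runoff: Noor is ranked above Vikram on 40 ballots, Vikram above Noor on 43.

Vikram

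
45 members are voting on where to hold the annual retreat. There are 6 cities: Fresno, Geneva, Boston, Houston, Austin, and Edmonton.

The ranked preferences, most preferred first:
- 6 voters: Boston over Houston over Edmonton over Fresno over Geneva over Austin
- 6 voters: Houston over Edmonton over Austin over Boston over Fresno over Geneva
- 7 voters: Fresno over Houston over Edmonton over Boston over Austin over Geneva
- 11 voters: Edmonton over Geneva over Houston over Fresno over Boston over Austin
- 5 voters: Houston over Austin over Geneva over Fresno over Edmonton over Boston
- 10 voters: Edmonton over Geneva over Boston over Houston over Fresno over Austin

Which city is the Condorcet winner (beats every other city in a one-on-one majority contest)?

Houston

Houston vs Fresno: 38–7
Houston vs Geneva: 24–21
Houston vs Boston: 29–16
Houston vs Austin: 45–0
Houston vs Edmonton: 24–21
Houston beats every other city.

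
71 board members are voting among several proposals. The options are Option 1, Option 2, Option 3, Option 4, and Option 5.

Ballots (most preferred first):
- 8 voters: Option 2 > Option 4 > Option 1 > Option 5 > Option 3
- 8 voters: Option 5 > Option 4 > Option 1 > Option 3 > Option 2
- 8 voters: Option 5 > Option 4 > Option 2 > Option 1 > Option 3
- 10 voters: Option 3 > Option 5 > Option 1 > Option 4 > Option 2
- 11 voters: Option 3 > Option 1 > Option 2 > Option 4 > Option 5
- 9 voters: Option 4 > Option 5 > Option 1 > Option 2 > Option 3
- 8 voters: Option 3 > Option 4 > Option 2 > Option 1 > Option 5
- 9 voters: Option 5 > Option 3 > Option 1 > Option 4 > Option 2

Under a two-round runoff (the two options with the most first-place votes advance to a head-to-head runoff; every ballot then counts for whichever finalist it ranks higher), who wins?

Option 5

Round 1 first-place votes: Option 1 0, Option 2 8, Option 3 29, Option 4 9, Option 5 25. Option 3 and Option 5 advance.
Runoff: Option 3 is ranked above Option 5 on 29 ballots, Option 5 above Option 3 on 42.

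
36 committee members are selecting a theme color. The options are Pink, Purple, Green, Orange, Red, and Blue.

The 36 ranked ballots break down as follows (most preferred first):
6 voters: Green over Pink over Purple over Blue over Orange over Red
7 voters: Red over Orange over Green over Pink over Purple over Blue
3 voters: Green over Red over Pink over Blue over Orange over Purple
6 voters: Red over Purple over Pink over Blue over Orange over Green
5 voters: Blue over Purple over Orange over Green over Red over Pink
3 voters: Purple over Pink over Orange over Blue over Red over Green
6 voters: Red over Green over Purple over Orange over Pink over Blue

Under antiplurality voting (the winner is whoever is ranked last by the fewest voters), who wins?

Last-place votes: Pink 5, Purple 3, Green 9, Orange 0, Red 6, Blue 13.

Orange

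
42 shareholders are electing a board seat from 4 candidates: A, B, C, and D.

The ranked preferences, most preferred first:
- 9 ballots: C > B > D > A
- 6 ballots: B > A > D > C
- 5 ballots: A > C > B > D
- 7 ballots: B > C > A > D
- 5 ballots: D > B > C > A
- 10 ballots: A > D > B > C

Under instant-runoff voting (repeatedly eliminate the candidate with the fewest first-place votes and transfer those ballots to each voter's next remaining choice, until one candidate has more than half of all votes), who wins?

B

Round 1: A 15, B 13, C 9, D 5. D eliminated.
Round 2: A 15, B 18, C 9. C eliminated.
Round 3: A 15, B 27. B has a majority (≥22).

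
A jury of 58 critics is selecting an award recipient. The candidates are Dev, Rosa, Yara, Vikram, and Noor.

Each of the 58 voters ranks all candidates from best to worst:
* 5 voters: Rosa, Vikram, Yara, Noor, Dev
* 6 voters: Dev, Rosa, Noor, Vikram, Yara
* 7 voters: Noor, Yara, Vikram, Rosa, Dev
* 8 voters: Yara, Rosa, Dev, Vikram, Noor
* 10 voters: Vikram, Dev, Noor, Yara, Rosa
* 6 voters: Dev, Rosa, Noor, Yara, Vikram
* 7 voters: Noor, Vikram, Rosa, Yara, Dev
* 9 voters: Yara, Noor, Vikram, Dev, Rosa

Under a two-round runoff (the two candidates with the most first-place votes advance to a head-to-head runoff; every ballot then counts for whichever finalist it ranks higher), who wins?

Noor

Round 1 first-place votes: Dev 12, Rosa 5, Yara 17, Vikram 10, Noor 14. Yara and Noor advance.
Runoff: Yara is ranked above Noor on 22 ballots, Noor above Yara on 36.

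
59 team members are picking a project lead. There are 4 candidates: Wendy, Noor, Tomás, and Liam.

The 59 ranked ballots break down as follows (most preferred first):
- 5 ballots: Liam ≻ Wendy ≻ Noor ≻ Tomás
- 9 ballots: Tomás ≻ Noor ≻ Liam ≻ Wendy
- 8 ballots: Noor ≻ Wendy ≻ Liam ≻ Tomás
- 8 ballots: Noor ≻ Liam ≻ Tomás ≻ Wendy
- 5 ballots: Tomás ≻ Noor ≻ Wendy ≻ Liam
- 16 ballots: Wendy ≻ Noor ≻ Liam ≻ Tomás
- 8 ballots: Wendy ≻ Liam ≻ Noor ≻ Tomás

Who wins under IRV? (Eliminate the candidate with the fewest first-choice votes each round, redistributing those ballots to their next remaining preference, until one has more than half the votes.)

Noor

Round 1: Wendy 24, Noor 16, Tomás 14, Liam 5. Liam eliminated.
Round 2: Wendy 29, Noor 16, Tomás 14. Tomás eliminated.
Round 3: Wendy 29, Noor 30. Noor has a majority (≥30).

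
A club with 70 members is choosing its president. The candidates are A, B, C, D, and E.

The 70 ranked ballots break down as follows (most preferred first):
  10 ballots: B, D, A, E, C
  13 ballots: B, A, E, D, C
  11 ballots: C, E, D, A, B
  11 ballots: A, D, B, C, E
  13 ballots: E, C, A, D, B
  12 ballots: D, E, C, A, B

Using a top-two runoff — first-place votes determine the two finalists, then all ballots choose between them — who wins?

Round 1 first-place votes: A 11, B 23, C 11, D 12, E 13. B and E advance.
Runoff: B is ranked above E on 34 ballots, E above B on 36.

E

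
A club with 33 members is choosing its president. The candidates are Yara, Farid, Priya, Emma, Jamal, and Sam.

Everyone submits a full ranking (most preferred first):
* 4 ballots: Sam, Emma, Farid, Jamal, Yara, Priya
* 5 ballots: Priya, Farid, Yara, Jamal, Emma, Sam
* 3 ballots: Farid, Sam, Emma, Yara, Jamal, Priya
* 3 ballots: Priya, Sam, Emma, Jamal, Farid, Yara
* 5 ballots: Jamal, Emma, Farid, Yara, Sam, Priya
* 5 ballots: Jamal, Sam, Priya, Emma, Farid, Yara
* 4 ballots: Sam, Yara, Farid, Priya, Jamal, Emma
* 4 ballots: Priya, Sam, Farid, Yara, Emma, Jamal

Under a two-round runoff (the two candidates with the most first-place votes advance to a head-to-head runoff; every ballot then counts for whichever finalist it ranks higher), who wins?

Jamal

Round 1 first-place votes: Yara 0, Farid 3, Priya 12, Emma 0, Jamal 10, Sam 8. Priya and Jamal advance.
Runoff: Priya is ranked above Jamal on 16 ballots, Jamal above Priya on 17.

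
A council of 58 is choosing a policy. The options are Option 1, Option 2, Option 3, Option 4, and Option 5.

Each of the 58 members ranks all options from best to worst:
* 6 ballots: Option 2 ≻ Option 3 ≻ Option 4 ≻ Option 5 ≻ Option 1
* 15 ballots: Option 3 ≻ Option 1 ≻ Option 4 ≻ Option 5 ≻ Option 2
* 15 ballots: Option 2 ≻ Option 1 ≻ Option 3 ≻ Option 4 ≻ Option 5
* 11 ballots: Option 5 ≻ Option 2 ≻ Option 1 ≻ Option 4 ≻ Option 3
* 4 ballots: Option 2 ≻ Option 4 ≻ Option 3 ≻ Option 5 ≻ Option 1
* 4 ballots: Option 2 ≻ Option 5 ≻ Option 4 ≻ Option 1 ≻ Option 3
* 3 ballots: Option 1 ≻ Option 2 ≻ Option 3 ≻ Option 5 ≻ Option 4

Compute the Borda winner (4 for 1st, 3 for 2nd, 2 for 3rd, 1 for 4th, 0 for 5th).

Option 2

Option 1: 6×0 + 15×3 + 15×3 + 11×2 + 4×0 + 4×1 + 3×4 = 128
Option 2: 6×4 + 15×0 + 15×4 + 11×3 + 4×4 + 4×4 + 3×3 = 158
Option 3: 6×3 + 15×4 + 15×2 + 11×0 + 4×2 + 4×0 + 3×2 = 122
Option 4: 6×2 + 15×2 + 15×1 + 11×1 + 4×3 + 4×2 + 3×0 = 88
Option 5: 6×1 + 15×1 + 15×0 + 11×4 + 4×1 + 4×3 + 3×1 = 84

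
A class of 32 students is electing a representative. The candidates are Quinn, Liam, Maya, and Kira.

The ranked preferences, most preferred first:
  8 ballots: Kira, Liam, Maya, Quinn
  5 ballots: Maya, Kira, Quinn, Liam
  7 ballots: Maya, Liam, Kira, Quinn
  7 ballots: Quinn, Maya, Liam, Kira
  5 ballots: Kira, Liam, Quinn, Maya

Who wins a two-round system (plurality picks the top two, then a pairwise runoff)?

Maya

Round 1 first-place votes: Quinn 7, Liam 0, Maya 12, Kira 13. Kira and Maya advance.
Runoff: Kira is ranked above Maya on 13 ballots, Maya above Kira on 19.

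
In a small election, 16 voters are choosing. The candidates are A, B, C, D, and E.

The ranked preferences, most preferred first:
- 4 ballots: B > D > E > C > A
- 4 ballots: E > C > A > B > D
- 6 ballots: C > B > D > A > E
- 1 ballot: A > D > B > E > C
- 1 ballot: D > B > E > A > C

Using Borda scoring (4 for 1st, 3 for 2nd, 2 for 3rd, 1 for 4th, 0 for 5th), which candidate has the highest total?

A: 4×0 + 4×2 + 6×1 + 1×4 + 1×1 = 19
B: 4×4 + 4×1 + 6×3 + 1×2 + 1×3 = 43
C: 4×1 + 4×3 + 6×4 + 1×0 + 1×0 = 40
D: 4×3 + 4×0 + 6×2 + 1×3 + 1×4 = 31
E: 4×2 + 4×4 + 6×0 + 1×1 + 1×2 = 27

B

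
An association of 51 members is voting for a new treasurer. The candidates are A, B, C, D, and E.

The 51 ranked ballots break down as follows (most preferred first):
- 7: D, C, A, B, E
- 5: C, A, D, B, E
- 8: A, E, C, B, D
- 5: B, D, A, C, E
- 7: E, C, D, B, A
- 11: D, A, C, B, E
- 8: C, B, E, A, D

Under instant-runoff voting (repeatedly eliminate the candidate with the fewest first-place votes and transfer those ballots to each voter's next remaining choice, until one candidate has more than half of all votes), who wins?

Round 1: A 8, B 5, C 13, D 18, E 7. B eliminated.
Round 2: A 8, C 13, D 23, E 7. E eliminated.
Round 3: A 8, C 20, D 23. A eliminated.
Round 4: C 28, D 23. C has a majority (≥26).

C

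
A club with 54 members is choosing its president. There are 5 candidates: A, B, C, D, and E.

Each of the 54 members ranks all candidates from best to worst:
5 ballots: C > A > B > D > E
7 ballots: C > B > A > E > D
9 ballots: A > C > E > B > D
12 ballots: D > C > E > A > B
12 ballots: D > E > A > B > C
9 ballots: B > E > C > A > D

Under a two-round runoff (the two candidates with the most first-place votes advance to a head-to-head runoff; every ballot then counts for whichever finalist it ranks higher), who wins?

C

Round 1 first-place votes: A 9, B 9, C 12, D 24, E 0. D and C advance.
Runoff: D is ranked above C on 24 ballots, C above D on 30.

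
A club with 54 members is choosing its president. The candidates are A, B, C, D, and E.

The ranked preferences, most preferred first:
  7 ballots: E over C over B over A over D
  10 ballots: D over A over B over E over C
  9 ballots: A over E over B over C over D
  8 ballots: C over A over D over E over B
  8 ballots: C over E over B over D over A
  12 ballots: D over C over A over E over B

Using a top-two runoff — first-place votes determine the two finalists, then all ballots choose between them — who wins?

Round 1 first-place votes: A 9, B 0, C 16, D 22, E 7. D and C advance.
Runoff: D is ranked above C on 22 ballots, C above D on 32.

C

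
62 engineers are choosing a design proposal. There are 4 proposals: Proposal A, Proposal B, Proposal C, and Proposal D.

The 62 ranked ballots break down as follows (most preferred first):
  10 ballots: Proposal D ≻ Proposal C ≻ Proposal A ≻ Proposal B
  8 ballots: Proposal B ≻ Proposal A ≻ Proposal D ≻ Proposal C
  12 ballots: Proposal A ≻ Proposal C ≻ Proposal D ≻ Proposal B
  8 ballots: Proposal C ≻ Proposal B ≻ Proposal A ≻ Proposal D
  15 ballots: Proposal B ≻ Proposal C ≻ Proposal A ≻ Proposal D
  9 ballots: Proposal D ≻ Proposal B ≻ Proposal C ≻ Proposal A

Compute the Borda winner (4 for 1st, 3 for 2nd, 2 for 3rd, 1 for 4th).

Proposal C

Proposal A: 10×2 + 8×3 + 12×4 + 8×2 + 15×2 + 9×1 = 147
Proposal B: 10×1 + 8×4 + 12×1 + 8×3 + 15×4 + 9×3 = 165
Proposal C: 10×3 + 8×1 + 12×3 + 8×4 + 15×3 + 9×2 = 169
Proposal D: 10×4 + 8×2 + 12×2 + 8×1 + 15×1 + 9×4 = 139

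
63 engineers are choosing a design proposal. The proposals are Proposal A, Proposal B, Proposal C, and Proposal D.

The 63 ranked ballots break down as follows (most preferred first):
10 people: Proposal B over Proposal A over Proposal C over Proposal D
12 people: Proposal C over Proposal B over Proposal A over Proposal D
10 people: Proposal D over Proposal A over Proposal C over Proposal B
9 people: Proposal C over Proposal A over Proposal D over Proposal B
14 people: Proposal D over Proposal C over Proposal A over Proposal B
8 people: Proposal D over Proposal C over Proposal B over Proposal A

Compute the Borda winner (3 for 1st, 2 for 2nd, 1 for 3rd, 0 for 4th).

Proposal A: 10×2 + 12×1 + 10×2 + 9×2 + 14×1 + 8×0 = 84
Proposal B: 10×3 + 12×2 + 10×0 + 9×0 + 14×0 + 8×1 = 62
Proposal C: 10×1 + 12×3 + 10×1 + 9×3 + 14×2 + 8×2 = 127
Proposal D: 10×0 + 12×0 + 10×3 + 9×1 + 14×3 + 8×3 = 105

Proposal C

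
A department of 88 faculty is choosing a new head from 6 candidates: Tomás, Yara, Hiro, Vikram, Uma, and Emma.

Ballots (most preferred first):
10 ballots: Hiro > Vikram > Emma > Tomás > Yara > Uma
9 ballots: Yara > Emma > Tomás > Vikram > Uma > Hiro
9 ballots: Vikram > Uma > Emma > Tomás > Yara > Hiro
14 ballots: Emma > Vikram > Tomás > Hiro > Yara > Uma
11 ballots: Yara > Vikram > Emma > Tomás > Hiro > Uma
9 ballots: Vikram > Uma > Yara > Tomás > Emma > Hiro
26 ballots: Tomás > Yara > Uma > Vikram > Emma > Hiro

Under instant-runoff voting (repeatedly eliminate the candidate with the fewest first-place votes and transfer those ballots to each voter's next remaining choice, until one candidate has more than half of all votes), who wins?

Round 1: Tomás 26, Yara 20, Hiro 10, Vikram 18, Uma 0, Emma 14. Uma eliminated.
Round 2: Tomás 26, Yara 20, Hiro 10, Vikram 18, Emma 14. Hiro eliminated.
Round 3: Tomás 26, Yara 20, Vikram 28, Emma 14. Emma eliminated.
Round 4: Tomás 26, Yara 20, Vikram 42. Yara eliminated.
Round 5: Tomás 35, Vikram 53. Vikram has a majority (≥45).

Vikram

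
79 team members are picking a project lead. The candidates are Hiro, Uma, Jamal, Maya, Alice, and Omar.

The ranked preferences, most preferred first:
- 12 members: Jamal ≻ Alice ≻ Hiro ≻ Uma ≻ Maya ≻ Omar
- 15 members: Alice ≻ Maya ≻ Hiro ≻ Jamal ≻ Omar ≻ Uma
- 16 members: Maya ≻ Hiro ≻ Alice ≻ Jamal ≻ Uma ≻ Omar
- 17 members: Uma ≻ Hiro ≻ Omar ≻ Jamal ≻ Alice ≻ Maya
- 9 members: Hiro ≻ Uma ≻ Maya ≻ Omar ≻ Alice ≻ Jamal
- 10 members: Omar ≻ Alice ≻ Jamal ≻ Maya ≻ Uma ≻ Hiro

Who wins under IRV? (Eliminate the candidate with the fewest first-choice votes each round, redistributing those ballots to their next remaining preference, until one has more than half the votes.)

Alice

Round 1: Hiro 9, Uma 17, Jamal 12, Maya 16, Alice 15, Omar 10. Hiro eliminated.
Round 2: Uma 26, Jamal 12, Maya 16, Alice 15, Omar 10. Omar eliminated.
Round 3: Uma 26, Jamal 12, Maya 16, Alice 25. Jamal eliminated.
Round 4: Uma 26, Maya 16, Alice 37. Maya eliminated.
Round 5: Uma 26, Alice 53. Alice has a majority (≥40).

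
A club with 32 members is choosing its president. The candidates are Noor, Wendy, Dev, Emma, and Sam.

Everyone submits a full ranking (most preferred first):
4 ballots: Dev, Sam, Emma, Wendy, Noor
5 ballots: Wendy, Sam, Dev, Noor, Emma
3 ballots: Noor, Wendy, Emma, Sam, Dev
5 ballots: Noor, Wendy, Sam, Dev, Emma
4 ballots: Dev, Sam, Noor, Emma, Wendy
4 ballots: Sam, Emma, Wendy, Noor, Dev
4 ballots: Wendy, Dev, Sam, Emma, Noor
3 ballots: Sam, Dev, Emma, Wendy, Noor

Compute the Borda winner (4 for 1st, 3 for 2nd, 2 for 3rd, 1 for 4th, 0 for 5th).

Noor: 4×0 + 5×1 + 3×4 + 5×4 + 4×2 + 4×1 + 4×0 + 3×0 = 49
Wendy: 4×1 + 5×4 + 3×3 + 5×3 + 4×0 + 4×2 + 4×4 + 3×1 = 75
Dev: 4×4 + 5×2 + 3×0 + 5×1 + 4×4 + 4×0 + 4×3 + 3×3 = 68
Emma: 4×2 + 5×0 + 3×2 + 5×0 + 4×1 + 4×3 + 4×1 + 3×2 = 40
Sam: 4×3 + 5×3 + 3×1 + 5×2 + 4×3 + 4×4 + 4×2 + 3×4 = 88

Sam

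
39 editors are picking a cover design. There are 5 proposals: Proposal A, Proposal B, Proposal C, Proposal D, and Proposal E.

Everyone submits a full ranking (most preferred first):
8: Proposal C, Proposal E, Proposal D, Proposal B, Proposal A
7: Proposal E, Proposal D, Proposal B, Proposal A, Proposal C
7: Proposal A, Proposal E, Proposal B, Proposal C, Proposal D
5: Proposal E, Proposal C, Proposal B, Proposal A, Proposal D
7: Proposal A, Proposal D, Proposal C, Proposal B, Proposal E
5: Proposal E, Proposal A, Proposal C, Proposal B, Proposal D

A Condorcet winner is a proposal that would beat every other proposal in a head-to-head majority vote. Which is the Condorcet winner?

Proposal E

Proposal E vs Proposal A: 25–14
Proposal E vs Proposal B: 32–7
Proposal E vs Proposal C: 24–15
Proposal E vs Proposal D: 32–7
Proposal E beats every other proposal.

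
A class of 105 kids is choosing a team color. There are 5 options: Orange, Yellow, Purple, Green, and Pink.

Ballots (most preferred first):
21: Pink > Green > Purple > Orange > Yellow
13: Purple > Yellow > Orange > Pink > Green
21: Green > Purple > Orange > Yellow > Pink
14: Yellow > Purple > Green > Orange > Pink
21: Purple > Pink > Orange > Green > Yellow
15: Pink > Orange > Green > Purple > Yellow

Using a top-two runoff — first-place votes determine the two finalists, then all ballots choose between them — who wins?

Purple

Round 1 first-place votes: Orange 0, Yellow 14, Purple 34, Green 21, Pink 36. Pink and Purple advance.
Runoff: Pink is ranked above Purple on 36 ballots, Purple above Pink on 69.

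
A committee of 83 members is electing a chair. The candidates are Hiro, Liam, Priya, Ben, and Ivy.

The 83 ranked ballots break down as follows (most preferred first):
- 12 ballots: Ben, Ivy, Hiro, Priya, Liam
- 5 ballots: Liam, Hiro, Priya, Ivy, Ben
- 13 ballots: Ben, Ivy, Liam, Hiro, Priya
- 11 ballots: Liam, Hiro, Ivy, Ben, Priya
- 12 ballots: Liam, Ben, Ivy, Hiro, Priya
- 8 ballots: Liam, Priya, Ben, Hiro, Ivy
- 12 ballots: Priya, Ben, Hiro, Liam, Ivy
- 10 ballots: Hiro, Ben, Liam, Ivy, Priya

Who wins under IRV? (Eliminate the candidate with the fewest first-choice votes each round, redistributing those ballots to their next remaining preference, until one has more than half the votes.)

Ben

Round 1: Hiro 10, Liam 36, Priya 12, Ben 25, Ivy 0. Ivy eliminated.
Round 2: Hiro 10, Liam 36, Priya 12, Ben 25. Hiro eliminated.
Round 3: Liam 36, Priya 12, Ben 35. Priya eliminated.
Round 4: Liam 36, Ben 47. Ben has a majority (≥42).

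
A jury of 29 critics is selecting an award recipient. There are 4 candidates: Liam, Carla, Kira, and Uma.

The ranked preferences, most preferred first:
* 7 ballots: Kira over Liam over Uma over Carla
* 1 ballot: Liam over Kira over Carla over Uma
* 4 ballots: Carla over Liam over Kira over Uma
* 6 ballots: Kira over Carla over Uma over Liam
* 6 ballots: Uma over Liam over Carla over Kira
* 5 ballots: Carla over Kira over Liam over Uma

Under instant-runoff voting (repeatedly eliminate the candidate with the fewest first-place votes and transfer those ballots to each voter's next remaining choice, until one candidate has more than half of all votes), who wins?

Carla

Round 1: Liam 1, Carla 9, Kira 13, Uma 6. Liam eliminated.
Round 2: Carla 9, Kira 14, Uma 6. Uma eliminated.
Round 3: Carla 15, Kira 14. Carla has a majority (≥15).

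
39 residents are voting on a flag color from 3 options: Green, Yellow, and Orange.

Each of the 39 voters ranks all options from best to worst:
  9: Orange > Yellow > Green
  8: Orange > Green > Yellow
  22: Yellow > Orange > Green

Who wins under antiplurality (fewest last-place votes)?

Last-place votes: Green 31, Yellow 8, Orange 0.

Orange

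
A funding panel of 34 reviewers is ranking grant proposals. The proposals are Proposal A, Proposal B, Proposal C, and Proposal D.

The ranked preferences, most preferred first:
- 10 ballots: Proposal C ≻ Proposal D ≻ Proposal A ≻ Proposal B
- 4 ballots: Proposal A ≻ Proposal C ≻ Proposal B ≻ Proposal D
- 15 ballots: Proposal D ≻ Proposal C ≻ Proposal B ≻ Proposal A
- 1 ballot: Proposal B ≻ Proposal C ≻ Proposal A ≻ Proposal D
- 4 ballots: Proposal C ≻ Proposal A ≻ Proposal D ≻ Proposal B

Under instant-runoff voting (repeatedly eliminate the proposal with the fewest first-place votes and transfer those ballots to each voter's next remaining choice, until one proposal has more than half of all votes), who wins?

Proposal C

Round 1: Proposal A 4, Proposal B 1, Proposal C 14, Proposal D 15. Proposal B eliminated.
Round 2: Proposal A 4, Proposal C 15, Proposal D 15. Proposal A eliminated.
Round 3: Proposal C 19, Proposal D 15. Proposal C has a majority (≥18).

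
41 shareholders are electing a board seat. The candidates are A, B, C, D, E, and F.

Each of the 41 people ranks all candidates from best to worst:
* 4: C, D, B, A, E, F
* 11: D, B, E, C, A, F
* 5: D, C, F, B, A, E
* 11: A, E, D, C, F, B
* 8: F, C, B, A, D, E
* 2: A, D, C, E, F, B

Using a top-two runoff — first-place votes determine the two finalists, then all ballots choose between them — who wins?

A

Round 1 first-place votes: A 13, B 0, C 4, D 16, E 0, F 8. D and A advance.
Runoff: D is ranked above A on 20 ballots, A above D on 21.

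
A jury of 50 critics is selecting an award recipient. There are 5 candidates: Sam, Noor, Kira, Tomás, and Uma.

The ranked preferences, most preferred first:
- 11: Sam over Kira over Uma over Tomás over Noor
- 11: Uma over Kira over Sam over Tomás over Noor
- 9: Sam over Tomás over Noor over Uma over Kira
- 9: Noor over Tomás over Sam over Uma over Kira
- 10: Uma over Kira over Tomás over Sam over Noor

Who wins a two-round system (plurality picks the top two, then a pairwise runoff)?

Round 1 first-place votes: Sam 20, Noor 9, Kira 0, Tomás 0, Uma 21. Uma and Sam advance.
Runoff: Uma is ranked above Sam on 21 ballots, Sam above Uma on 29.

Sam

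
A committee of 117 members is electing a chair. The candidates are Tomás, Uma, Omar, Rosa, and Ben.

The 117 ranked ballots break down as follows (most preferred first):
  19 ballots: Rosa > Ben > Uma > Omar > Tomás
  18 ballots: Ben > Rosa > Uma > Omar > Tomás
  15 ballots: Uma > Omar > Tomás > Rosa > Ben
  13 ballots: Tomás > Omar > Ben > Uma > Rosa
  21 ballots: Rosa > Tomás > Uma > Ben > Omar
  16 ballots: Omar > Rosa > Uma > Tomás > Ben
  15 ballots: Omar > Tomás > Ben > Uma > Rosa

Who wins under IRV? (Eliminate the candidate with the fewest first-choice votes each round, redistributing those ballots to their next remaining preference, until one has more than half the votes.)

Round 1: Tomás 13, Uma 15, Omar 31, Rosa 40, Ben 18. Tomás eliminated.
Round 2: Uma 15, Omar 44, Rosa 40, Ben 18. Uma eliminated.
Round 3: Omar 59, Rosa 40, Ben 18. Omar has a majority (≥59).

Omar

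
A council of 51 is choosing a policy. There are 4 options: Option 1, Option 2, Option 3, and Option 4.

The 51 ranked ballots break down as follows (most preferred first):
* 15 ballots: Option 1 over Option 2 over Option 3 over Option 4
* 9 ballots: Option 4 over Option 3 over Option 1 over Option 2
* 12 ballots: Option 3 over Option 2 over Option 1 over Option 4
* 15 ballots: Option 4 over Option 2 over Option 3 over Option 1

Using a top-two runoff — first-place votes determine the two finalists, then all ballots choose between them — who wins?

Round 1 first-place votes: Option 1 15, Option 2 0, Option 3 12, Option 4 24. Option 4 and Option 1 advance.
Runoff: Option 4 is ranked above Option 1 on 24 ballots, Option 1 above Option 4 on 27.

Option 1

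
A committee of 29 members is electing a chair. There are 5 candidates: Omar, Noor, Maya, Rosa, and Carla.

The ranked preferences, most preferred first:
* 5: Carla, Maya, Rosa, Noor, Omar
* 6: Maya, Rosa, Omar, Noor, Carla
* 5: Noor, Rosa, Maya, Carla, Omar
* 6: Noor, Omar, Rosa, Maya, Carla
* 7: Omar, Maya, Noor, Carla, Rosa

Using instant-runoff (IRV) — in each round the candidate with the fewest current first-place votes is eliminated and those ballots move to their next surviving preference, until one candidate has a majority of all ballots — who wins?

Round 1: Omar 7, Noor 11, Maya 6, Rosa 0, Carla 5. Rosa eliminated.
Round 2: Omar 7, Noor 11, Maya 6, Carla 5. Carla eliminated.
Round 3: Omar 7, Noor 11, Maya 11. Omar eliminated.
Round 4: Noor 11, Maya 18. Maya has a majority (≥15).

Maya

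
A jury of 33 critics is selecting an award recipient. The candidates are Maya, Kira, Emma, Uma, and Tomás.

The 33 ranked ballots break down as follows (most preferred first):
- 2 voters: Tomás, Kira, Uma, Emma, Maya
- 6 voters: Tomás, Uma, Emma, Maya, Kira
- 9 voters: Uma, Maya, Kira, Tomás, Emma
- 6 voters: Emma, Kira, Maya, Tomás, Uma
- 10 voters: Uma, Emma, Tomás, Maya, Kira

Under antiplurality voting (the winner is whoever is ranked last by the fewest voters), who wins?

Tomás

Last-place votes: Maya 2, Kira 16, Emma 9, Uma 6, Tomás 0.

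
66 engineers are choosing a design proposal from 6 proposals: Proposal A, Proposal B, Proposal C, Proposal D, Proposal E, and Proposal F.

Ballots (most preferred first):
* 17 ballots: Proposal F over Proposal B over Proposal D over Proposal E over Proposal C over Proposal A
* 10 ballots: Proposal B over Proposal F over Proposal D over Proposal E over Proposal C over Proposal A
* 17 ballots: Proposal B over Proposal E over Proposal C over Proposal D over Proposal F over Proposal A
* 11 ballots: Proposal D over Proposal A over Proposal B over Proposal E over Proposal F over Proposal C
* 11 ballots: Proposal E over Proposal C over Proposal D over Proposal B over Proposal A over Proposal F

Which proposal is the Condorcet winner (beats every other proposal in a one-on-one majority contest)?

Proposal B vs Proposal A: 55–11
Proposal B vs Proposal C: 55–11
Proposal B vs Proposal D: 44–22
Proposal B vs Proposal E: 55–11
Proposal B vs Proposal F: 49–17
Proposal B beats every other proposal.

Proposal B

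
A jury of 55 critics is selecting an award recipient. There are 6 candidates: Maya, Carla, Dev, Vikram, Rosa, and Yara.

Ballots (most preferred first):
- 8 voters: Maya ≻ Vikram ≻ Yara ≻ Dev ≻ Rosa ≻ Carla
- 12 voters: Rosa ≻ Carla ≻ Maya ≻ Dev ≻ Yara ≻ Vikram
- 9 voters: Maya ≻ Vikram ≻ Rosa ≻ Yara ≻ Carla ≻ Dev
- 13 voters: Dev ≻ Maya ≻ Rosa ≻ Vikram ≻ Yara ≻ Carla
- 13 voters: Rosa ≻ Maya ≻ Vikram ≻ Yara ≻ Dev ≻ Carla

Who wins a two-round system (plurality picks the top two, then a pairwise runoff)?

Maya

Round 1 first-place votes: Maya 17, Carla 0, Dev 13, Vikram 0, Rosa 25, Yara 0. Rosa and Maya advance.
Runoff: Rosa is ranked above Maya on 25 ballots, Maya above Rosa on 30.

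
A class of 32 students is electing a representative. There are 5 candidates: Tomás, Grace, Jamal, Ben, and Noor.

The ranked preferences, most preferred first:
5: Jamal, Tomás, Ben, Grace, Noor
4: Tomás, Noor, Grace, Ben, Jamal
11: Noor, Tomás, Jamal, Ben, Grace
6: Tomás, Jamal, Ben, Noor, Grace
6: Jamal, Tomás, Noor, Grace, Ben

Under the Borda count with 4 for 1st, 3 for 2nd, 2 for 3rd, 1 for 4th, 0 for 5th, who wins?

Tomás

Tomás: 5×3 + 4×4 + 11×3 + 6×4 + 6×3 = 106
Grace: 5×1 + 4×2 + 11×0 + 6×0 + 6×1 = 19
Jamal: 5×4 + 4×0 + 11×2 + 6×3 + 6×4 = 84
Ben: 5×2 + 4×1 + 11×1 + 6×2 + 6×0 = 37
Noor: 5×0 + 4×3 + 11×4 + 6×1 + 6×2 = 74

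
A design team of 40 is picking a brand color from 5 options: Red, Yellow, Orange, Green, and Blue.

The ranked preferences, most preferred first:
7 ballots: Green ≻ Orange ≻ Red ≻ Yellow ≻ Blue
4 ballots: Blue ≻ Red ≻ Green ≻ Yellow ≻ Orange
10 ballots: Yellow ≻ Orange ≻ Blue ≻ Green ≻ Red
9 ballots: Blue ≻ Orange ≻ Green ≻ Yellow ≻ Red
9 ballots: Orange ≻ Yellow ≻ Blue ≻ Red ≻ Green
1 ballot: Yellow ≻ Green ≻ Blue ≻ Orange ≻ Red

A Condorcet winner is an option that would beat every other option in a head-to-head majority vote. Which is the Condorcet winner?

Orange

Orange vs Red: 36–4
Orange vs Yellow: 25–15
Orange vs Green: 28–12
Orange vs Blue: 26–14
Orange beats every other option.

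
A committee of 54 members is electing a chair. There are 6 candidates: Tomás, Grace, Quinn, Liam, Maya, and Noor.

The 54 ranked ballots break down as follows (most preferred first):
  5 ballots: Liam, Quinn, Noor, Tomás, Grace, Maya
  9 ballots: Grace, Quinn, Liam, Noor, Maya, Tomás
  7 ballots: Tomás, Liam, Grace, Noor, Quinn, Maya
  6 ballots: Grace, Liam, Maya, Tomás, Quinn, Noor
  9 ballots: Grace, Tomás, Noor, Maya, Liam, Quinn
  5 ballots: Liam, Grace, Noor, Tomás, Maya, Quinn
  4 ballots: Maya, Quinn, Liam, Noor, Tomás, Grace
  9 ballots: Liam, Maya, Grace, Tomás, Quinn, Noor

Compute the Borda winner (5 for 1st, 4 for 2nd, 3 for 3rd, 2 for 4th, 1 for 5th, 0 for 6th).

Tomás: 5×2 + 9×0 + 7×5 + 6×2 + 9×4 + 5×2 + 4×1 + 9×2 = 125
Grace: 5×1 + 9×5 + 7×3 + 6×5 + 9×5 + 5×4 + 4×0 + 9×3 = 193
Quinn: 5×4 + 9×4 + 7×1 + 6×1 + 9×0 + 5×0 + 4×4 + 9×1 = 94
Liam: 5×5 + 9×3 + 7×4 + 6×4 + 9×1 + 5×5 + 4×3 + 9×5 = 195
Maya: 5×0 + 9×1 + 7×0 + 6×3 + 9×2 + 5×1 + 4×5 + 9×4 = 106
Noor: 5×3 + 9×2 + 7×2 + 6×0 + 9×3 + 5×3 + 4×2 + 9×0 = 97

Liam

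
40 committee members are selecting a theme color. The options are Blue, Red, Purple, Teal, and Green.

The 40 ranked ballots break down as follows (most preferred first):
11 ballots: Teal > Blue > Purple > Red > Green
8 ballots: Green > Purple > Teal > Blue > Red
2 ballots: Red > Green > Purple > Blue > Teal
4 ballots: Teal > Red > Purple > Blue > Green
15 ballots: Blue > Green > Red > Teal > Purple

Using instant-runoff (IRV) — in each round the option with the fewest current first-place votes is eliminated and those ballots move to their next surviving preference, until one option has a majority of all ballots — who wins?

Teal

Round 1: Blue 15, Red 2, Purple 0, Teal 15, Green 8. Purple eliminated.
Round 2: Blue 15, Red 2, Teal 15, Green 8. Red eliminated.
Round 3: Blue 15, Teal 15, Green 10. Green eliminated.
Round 4: Blue 17, Teal 23. Teal has a majority (≥21).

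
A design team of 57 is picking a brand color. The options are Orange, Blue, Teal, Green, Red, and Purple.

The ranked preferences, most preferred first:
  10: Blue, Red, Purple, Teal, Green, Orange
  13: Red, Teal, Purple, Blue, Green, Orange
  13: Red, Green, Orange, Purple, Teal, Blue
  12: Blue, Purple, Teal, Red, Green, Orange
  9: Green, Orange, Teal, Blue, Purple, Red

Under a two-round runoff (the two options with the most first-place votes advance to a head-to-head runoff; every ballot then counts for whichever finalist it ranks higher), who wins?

Round 1 first-place votes: Orange 0, Blue 22, Teal 0, Green 9, Red 26, Purple 0. Red and Blue advance.
Runoff: Red is ranked above Blue on 26 ballots, Blue above Red on 31.

Blue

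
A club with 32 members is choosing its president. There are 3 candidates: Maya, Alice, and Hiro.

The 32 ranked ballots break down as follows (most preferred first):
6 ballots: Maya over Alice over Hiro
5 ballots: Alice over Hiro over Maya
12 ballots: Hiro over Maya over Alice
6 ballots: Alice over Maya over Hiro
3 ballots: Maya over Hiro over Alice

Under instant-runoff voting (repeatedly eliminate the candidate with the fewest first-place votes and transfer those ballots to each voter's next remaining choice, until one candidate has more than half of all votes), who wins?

Round 1: Maya 9, Alice 11, Hiro 12. Maya eliminated.
Round 2: Alice 17, Hiro 15. Alice has a majority (≥17).

Alice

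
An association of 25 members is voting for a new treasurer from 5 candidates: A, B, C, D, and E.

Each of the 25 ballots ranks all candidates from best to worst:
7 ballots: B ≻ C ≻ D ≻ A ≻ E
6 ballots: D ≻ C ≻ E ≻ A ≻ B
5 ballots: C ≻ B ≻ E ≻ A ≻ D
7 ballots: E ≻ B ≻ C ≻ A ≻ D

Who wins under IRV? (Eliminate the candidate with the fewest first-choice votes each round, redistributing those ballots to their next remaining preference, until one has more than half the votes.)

E

Round 1: A 0, B 7, C 5, D 6, E 7. A eliminated.
Round 2: B 7, C 5, D 6, E 7. C eliminated.
Round 3: B 12, D 6, E 7. D eliminated.
Round 4: B 12, E 13. E has a majority (≥13).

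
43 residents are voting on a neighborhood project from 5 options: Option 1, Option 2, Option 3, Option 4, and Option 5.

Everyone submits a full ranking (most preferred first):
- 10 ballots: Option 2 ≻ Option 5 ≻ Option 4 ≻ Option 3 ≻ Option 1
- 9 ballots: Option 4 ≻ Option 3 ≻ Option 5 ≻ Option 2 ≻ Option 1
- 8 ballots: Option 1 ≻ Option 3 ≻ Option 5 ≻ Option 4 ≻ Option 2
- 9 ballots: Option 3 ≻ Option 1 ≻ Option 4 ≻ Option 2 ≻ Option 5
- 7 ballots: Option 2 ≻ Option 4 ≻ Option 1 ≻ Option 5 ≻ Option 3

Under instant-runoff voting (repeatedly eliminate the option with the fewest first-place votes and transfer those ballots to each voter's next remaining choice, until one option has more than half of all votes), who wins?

Round 1: Option 1 8, Option 2 17, Option 3 9, Option 4 9, Option 5 0. Option 5 eliminated.
Round 2: Option 1 8, Option 2 17, Option 3 9, Option 4 9. Option 1 eliminated.
Round 3: Option 2 17, Option 3 17, Option 4 9. Option 4 eliminated.
Round 4: Option 2 17, Option 3 26. Option 3 has a majority (≥22).

Option 3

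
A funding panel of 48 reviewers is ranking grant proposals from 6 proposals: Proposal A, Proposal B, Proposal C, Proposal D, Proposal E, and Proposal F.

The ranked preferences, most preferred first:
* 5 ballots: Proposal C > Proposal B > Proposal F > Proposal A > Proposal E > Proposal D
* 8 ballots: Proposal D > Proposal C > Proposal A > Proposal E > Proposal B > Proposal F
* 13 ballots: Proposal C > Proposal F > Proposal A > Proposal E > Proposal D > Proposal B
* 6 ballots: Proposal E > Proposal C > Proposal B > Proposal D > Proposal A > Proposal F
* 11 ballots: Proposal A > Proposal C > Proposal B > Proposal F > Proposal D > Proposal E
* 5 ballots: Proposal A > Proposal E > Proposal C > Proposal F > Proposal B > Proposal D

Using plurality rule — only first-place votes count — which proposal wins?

Proposal C

First-place votes: Proposal A 16, Proposal B 0, Proposal C 18, Proposal D 8, Proposal E 6, Proposal F 0.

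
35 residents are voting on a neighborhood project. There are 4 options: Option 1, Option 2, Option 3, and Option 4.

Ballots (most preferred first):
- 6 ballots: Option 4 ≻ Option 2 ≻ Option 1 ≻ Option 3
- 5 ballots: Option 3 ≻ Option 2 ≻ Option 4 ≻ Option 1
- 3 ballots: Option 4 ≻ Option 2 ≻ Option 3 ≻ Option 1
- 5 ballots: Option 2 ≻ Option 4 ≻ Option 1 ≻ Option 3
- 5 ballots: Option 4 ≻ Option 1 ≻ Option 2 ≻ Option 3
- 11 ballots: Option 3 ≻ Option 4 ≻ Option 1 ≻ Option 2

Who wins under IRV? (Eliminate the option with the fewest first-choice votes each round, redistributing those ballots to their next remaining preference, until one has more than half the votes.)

Option 4

Round 1: Option 1 0, Option 2 5, Option 3 16, Option 4 14. Option 1 eliminated.
Round 2: Option 2 5, Option 3 16, Option 4 14. Option 2 eliminated.
Round 3: Option 3 16, Option 4 19. Option 4 has a majority (≥18).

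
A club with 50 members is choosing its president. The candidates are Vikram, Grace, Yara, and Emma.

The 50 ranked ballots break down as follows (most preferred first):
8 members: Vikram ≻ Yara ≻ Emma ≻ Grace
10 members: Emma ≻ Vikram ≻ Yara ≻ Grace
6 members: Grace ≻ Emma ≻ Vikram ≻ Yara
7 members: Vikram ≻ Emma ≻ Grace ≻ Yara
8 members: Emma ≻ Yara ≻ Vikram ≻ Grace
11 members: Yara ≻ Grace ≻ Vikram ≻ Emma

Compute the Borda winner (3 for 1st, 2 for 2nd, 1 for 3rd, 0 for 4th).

Vikram

Vikram: 8×3 + 10×2 + 6×1 + 7×3 + 8×1 + 11×1 = 90
Grace: 8×0 + 10×0 + 6×3 + 7×1 + 8×0 + 11×2 = 47
Yara: 8×2 + 10×1 + 6×0 + 7×0 + 8×2 + 11×3 = 75
Emma: 8×1 + 10×3 + 6×2 + 7×2 + 8×3 + 11×0 = 88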